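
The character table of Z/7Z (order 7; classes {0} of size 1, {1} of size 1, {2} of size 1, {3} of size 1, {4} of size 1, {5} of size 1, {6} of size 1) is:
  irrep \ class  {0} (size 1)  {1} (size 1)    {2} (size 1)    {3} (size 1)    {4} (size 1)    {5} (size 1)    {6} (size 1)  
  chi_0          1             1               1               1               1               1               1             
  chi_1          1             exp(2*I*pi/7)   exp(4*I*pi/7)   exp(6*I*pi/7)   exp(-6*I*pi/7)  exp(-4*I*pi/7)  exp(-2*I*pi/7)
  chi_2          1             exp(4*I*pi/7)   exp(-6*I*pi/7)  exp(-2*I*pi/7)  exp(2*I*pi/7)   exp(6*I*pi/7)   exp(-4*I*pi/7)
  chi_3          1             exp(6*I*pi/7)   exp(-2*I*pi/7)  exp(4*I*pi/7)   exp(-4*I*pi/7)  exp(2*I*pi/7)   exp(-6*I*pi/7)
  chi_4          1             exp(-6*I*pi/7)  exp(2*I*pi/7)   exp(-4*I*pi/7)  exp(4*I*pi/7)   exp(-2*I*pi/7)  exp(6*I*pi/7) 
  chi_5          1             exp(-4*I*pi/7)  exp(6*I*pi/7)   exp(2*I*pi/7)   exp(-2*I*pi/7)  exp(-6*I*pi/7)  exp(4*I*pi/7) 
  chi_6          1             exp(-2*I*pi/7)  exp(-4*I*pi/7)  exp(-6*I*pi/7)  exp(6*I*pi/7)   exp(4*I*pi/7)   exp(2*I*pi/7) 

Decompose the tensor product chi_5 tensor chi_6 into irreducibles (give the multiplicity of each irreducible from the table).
chi_5 tensor chi_6 = chi_4 (all other irreducibles have multiplicity 0).

Details: The character of a tensor product is the pointwise product (chi_5 * chi_6)(C) = chi_5(C) * chi_6(C):
  {0}: (1)*(1), {1}: (exp(-4*I*pi/7))*(exp(-2*I*pi/7)), {2}: (exp(6*I*pi/7))*(exp(-4*I*pi/7)), {3}: (exp(2*I*pi/7))*(exp(-6*I*pi/7)), {4}: (exp(-2*I*pi/7))*(exp(6*I*pi/7)), {5}: (exp(-6*I*pi/7))*(exp(4*I*pi/7)), {6}: (exp(4*I*pi/7))*(exp(2*I*pi/7))
so (chi_5 * chi_6) takes values
  {0} -> 1, {1} -> exp(-6*I*pi/7), {2} -> exp(2*I*pi/7), {3} -> exp(-4*I*pi/7), {4} -> exp(4*I*pi/7), {5} -> exp(-2*I*pi/7), {6} -> exp(6*I*pi/7).
Now take the inner product of this character with each irreducible chi from the table, <chi_5*chi_6, chi> = (1/7) sum_C |C| (chi_5*chi_6)(C) conj(chi(C)):
  <chi_5*chi_6, chi_0> = (1/7)[1*(1)*conj(1) + 1*(exp(-6*I*pi/7))*conj(1) + 1*(exp(2*I*pi/7))*conj(1) + 1*(exp(-4*I*pi/7))*conj(1) + 1*(exp(4*I*pi/7))*conj(1) + 1*(exp(-2*I*pi/7))*conj(1) + 1*(exp(6*I*pi/7))*conj(1)]
      = (1/7)[(1) + (exp(-6*I*pi/7)) + (exp(2*I*pi/7)) + (exp(-4*I*pi/7)) + (exp(4*I*pi/7)) + (exp(-2*I*pi/7)) + (exp(6*I*pi/7))] = 0/7 = 0
  <chi_5*chi_6, chi_1> = (1/7)[1*(1)*conj(1) + 1*(exp(-6*I*pi/7))*conj(exp(2*I*pi/7)) + 1*(exp(2*I*pi/7))*conj(exp(4*I*pi/7)) + 1*(exp(-4*I*pi/7))*conj(exp(6*I*pi/7)) + 1*(exp(4*I*pi/7))*conj(exp(-6*I*pi/7)) + 1*(exp(-2*I*pi/7))*conj(exp(-4*I*pi/7)) + 1*(exp(6*I*pi/7))*conj(exp(-2*I*pi/7))]
      = (1/7)[(1) + (exp(6*I*pi/7)) + (exp(-2*I*pi/7)) + (exp(4*I*pi/7)) + (exp(-4*I*pi/7)) + (exp(2*I*pi/7)) + (exp(-6*I*pi/7))] = 0/7 = 0
  <chi_5*chi_6, chi_2> = (1/7)[1*(1)*conj(1) + 1*(exp(-6*I*pi/7))*conj(exp(4*I*pi/7)) + 1*(exp(2*I*pi/7))*conj(exp(-6*I*pi/7)) + 1*(exp(-4*I*pi/7))*conj(exp(-2*I*pi/7)) + 1*(exp(4*I*pi/7))*conj(exp(2*I*pi/7)) + 1*(exp(-2*I*pi/7))*conj(exp(6*I*pi/7)) + 1*(exp(6*I*pi/7))*conj(exp(-4*I*pi/7))]
      = (1/7)[(1) + (exp(4*I*pi/7)) + (exp(-6*I*pi/7)) + (exp(-2*I*pi/7)) + (exp(2*I*pi/7)) + (exp(6*I*pi/7)) + (exp(-4*I*pi/7))] = 0/7 = 0
  <chi_5*chi_6, chi_3> = (1/7)[1*(1)*conj(1) + 1*(exp(-6*I*pi/7))*conj(exp(6*I*pi/7)) + 1*(exp(2*I*pi/7))*conj(exp(-2*I*pi/7)) + 1*(exp(-4*I*pi/7))*conj(exp(4*I*pi/7)) + 1*(exp(4*I*pi/7))*conj(exp(-4*I*pi/7)) + 1*(exp(-2*I*pi/7))*conj(exp(2*I*pi/7)) + 1*(exp(6*I*pi/7))*conj(exp(-6*I*pi/7))]
      = (1/7)[(1) + (exp(2*I*pi/7)) + (exp(4*I*pi/7)) + (exp(6*I*pi/7)) + (exp(-6*I*pi/7)) + (exp(-4*I*pi/7)) + (exp(-2*I*pi/7))] = 0/7 = 0
  <chi_5*chi_6, chi_4> = (1/7)[1*(1)*conj(1) + 1*(exp(-6*I*pi/7))*conj(exp(-6*I*pi/7)) + 1*(exp(2*I*pi/7))*conj(exp(2*I*pi/7)) + 1*(exp(-4*I*pi/7))*conj(exp(-4*I*pi/7)) + 1*(exp(4*I*pi/7))*conj(exp(4*I*pi/7)) + 1*(exp(-2*I*pi/7))*conj(exp(-2*I*pi/7)) + 1*(exp(6*I*pi/7))*conj(exp(6*I*pi/7))]
      = (1/7)[(1) + (1) + (1) + (1) + (1) + (1) + (1)] = 7/7 = 1
  <chi_5*chi_6, chi_5> = (1/7)[1*(1)*conj(1) + 1*(exp(-6*I*pi/7))*conj(exp(-4*I*pi/7)) + 1*(exp(2*I*pi/7))*conj(exp(6*I*pi/7)) + 1*(exp(-4*I*pi/7))*conj(exp(2*I*pi/7)) + 1*(exp(4*I*pi/7))*conj(exp(-2*I*pi/7)) + 1*(exp(-2*I*pi/7))*conj(exp(-6*I*pi/7)) + 1*(exp(6*I*pi/7))*conj(exp(4*I*pi/7))]
      = (1/7)[(1) + (exp(-2*I*pi/7)) + (exp(-4*I*pi/7)) + (exp(-6*I*pi/7)) + (exp(6*I*pi/7)) + (exp(4*I*pi/7)) + (exp(2*I*pi/7))] = 0/7 = 0
  <chi_5*chi_6, chi_6> = (1/7)[1*(1)*conj(1) + 1*(exp(-6*I*pi/7))*conj(exp(-2*I*pi/7)) + 1*(exp(2*I*pi/7))*conj(exp(-4*I*pi/7)) + 1*(exp(-4*I*pi/7))*conj(exp(-6*I*pi/7)) + 1*(exp(4*I*pi/7))*conj(exp(6*I*pi/7)) + 1*(exp(-2*I*pi/7))*conj(exp(4*I*pi/7)) + 1*(exp(6*I*pi/7))*conj(exp(2*I*pi/7))]
      = (1/7)[(1) + (exp(-4*I*pi/7)) + (exp(6*I*pi/7)) + (exp(2*I*pi/7)) + (exp(-2*I*pi/7)) + (exp(-6*I*pi/7)) + (exp(4*I*pi/7))] = 0/7 = 0
(Exp terms are combined using exp(i*s)*conj(exp(i*t)) = exp(i*(s-t)), and sums of them are collapsed using the identity that for every m > 1 the m distinct m-th roots of unity sum to 0, e.g. 1 + exp(2*I*pi/3) + exp(-2*I*pi/3) = 0.)
Hence the multiplicities are chi_4: 1. Dimension check: dim(chi_5)*dim(chi_6) = 1*1 = 1 and sum (mult * dim) = 1*1 = 1.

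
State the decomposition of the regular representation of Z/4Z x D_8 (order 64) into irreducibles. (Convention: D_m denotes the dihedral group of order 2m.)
Each irreducible V_i of dimension d_i appears with multiplicity d_i, i.e. rho_reg = (direct sum over all irreducibles V_i) d_i V_i. The irreducible dimensions for Z/4Z x D_8 are 1, 1, 1, 1, 1, 1, 1, 1, 1, 1, 1, 1, 1, 1, 1, 1, 2, 2, 2, 2, 2, 2, 2, 2, 2, 2, 2, 2: 16 irreducibles of dimension 1, each with multiplicity 1; 12 irreducibles of dimension 2, each with multiplicity 2. Total dimension 16*1*1 + 12*2*2 = 64 = |G|.

Argument: General theorem: in the regular representation of a finite group G, each irreducible appears with multiplicity equal to its dimension. Check: dim(rho_reg) = sum d_i^2 = 1 + 1 + 1 + 1 + 1 + 1 + 1 + 1 + 1 + 1 + 1 + 1 + 1 + 1 + 1 + 1 + 4 + 4 + 4 + 4 + 4 + 4 + 4 + 4 + 4 + 4 + 4 + 4 = 64 = |G|.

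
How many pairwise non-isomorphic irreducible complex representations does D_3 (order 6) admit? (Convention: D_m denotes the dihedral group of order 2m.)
3

Solution. The number of irreducible complex representations of a finite group equals its number of conjugacy classes. D_3 has 3 conjugacy classes ((n+3)/2 for n odd), so D_3 (order 6) has exactly 3 irreducible complex representations.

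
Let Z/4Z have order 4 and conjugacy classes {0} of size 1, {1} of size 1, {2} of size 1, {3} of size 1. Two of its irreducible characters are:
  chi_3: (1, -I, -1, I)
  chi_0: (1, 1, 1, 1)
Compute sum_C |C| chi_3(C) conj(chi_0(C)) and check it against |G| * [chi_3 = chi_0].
Sum = 0; so <chi_3, chi_0> = 0 (distinct irreducibles are orthogonal).

Explanation: Compute term by term over conjugacy classes (|C| * chi_3(C) * conj(chi_0(C))):
  1*(1)*conj(1) + 1*(-I)*conj(1) + 1*(-1)*conj(1) + 1*(I)*conj(1)
  = (1) + (-I) + (-1) + (I)
  = 0.
(Exp terms are combined using exp(i*s)*conj(exp(i*t)) = exp(i*(s-t)), and sums of them are collapsed using the identity that for every m > 1 the m distinct m-th roots of unity sum to 0, e.g. 1 + exp(2*I*pi/3) + exp(-2*I*pi/3) = 0.)
Dividing by |G| = 4 gives 0/4 = 0, matching the row-orthogonality relation <chi_3, chi_0> = [chi_3 = chi_0].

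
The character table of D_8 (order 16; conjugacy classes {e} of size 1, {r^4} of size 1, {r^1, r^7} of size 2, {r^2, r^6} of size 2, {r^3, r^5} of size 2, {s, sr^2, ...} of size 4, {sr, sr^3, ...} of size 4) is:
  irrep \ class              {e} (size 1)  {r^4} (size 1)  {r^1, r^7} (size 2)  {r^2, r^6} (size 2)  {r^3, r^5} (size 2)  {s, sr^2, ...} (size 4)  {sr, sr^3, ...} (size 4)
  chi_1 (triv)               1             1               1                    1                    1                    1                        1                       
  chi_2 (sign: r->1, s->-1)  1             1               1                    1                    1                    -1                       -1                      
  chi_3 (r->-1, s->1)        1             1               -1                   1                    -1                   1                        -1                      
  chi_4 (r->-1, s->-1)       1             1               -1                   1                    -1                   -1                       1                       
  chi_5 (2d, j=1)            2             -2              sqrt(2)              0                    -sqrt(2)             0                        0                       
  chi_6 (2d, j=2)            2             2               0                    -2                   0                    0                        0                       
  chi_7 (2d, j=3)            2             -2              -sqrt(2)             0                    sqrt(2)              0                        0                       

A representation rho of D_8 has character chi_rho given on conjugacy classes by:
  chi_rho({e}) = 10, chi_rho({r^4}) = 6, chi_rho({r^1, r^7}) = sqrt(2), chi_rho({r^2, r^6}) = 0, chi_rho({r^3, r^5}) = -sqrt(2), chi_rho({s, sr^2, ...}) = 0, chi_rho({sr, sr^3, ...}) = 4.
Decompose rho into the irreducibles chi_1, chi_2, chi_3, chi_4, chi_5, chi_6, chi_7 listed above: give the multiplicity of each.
Multiplicities: chi_1: 2, chi_2: 0, chi_3: 0, chi_4: 2, chi_5: 1, chi_6: 2, chi_7: 0.

Explanation: Use <chi_rho, chi> = (1/|G|) sum_C |C| * chi_rho(C) * conj(chi(C)) with |G| = 16 for each irreducible chi in the table:
  <chi_rho, chi_1> = (1/16)[1*(10)*conj(1) + 1*(6)*conj(1) + 2*(sqrt(2))*conj(1) + 2*(0)*conj(1) + 2*(-sqrt(2))*conj(1) + 4*(0)*conj(1) + 4*(4)*conj(1)]
      = (1/16)[(10) + (6) + (2*sqrt(2)) + (0) + (-2*sqrt(2)) + (0) + (16)] = 32/16 = 2
  <chi_rho, chi_2> = (1/16)[1*(10)*conj(1) + 1*(6)*conj(1) + 2*(sqrt(2))*conj(1) + 2*(0)*conj(1) + 2*(-sqrt(2))*conj(1) + 4*(0)*conj(-1) + 4*(4)*conj(-1)]
      = (1/16)[(10) + (6) + (2*sqrt(2)) + (0) + (-2*sqrt(2)) + (0) + (-16)] = 0/16 = 0
  <chi_rho, chi_3> = (1/16)[1*(10)*conj(1) + 1*(6)*conj(1) + 2*(sqrt(2))*conj(-1) + 2*(0)*conj(1) + 2*(-sqrt(2))*conj(-1) + 4*(0)*conj(1) + 4*(4)*conj(-1)]
      = (1/16)[(10) + (6) + (-2*sqrt(2)) + (0) + (2*sqrt(2)) + (0) + (-16)] = 0/16 = 0
  <chi_rho, chi_4> = (1/16)[1*(10)*conj(1) + 1*(6)*conj(1) + 2*(sqrt(2))*conj(-1) + 2*(0)*conj(1) + 2*(-sqrt(2))*conj(-1) + 4*(0)*conj(-1) + 4*(4)*conj(1)]
      = (1/16)[(10) + (6) + (-2*sqrt(2)) + (0) + (2*sqrt(2)) + (0) + (16)] = 32/16 = 2
  <chi_rho, chi_5> = (1/16)[1*(10)*conj(2) + 1*(6)*conj(-2) + 2*(sqrt(2))*conj(sqrt(2)) + 2*(0)*conj(0) + 2*(-sqrt(2))*conj(-sqrt(2)) + 4*(0)*conj(0) + 4*(4)*conj(0)]
      = (1/16)[(20) + (-12) + (4) + (0) + (4) + (0) + (0)] = 16/16 = 1
  <chi_rho, chi_6> = (1/16)[1*(10)*conj(2) + 1*(6)*conj(2) + 2*(sqrt(2))*conj(0) + 2*(0)*conj(-2) + 2*(-sqrt(2))*conj(0) + 4*(0)*conj(0) + 4*(4)*conj(0)]
      = (1/16)[(20) + (12) + (0) + (0) + (0) + (0) + (0)] = 32/16 = 2
  <chi_rho, chi_7> = (1/16)[1*(10)*conj(2) + 1*(6)*conj(-2) + 2*(sqrt(2))*conj(-sqrt(2)) + 2*(0)*conj(0) + 2*(-sqrt(2))*conj(sqrt(2)) + 4*(0)*conj(0) + 4*(4)*conj(0)]
      = (1/16)[(20) + (-12) + (-4) + (0) + (-4) + (0) + (0)] = 0/16 = 0
Dimension check: dim(rho) = sum (mult * dim) = 2*1 + 0*1 + 0*1 + 2*1 + 1*2 + 2*2 + 0*2 = 10 = chi_rho(e) = 10.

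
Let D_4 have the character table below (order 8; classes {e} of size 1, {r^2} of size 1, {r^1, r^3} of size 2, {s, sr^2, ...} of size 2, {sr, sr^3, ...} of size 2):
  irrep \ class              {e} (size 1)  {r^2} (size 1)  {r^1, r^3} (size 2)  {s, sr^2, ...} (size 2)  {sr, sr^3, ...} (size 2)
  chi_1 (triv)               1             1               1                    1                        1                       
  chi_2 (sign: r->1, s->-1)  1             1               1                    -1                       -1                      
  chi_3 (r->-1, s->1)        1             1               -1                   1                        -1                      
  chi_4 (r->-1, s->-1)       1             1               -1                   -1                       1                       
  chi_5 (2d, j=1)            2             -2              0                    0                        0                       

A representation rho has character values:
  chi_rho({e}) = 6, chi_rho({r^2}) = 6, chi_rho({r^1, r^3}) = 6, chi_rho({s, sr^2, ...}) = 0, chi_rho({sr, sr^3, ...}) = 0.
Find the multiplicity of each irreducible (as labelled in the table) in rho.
Multiplicities: chi_1: 3, chi_2: 3, chi_3: 0, chi_4: 0, chi_5: 0.

Details: Use <chi_rho, chi> = (1/|G|) sum_C |C| * chi_rho(C) * conj(chi(C)) with |G| = 8 for each irreducible chi in the table:
  <chi_rho, chi_1> = (1/8)[1*(6)*conj(1) + 1*(6)*conj(1) + 2*(6)*conj(1) + 2*(0)*conj(1) + 2*(0)*conj(1)]
      = (1/8)[(6) + (6) + (12) + (0) + (0)] = 24/8 = 3
  <chi_rho, chi_2> = (1/8)[1*(6)*conj(1) + 1*(6)*conj(1) + 2*(6)*conj(1) + 2*(0)*conj(-1) + 2*(0)*conj(-1)]
      = (1/8)[(6) + (6) + (12) + (0) + (0)] = 24/8 = 3
  <chi_rho, chi_3> = (1/8)[1*(6)*conj(1) + 1*(6)*conj(1) + 2*(6)*conj(-1) + 2*(0)*conj(1) + 2*(0)*conj(-1)]
      = (1/8)[(6) + (6) + (-12) + (0) + (0)] = 0/8 = 0
  <chi_rho, chi_4> = (1/8)[1*(6)*conj(1) + 1*(6)*conj(1) + 2*(6)*conj(-1) + 2*(0)*conj(-1) + 2*(0)*conj(1)]
      = (1/8)[(6) + (6) + (-12) + (0) + (0)] = 0/8 = 0
  <chi_rho, chi_5> = (1/8)[1*(6)*conj(2) + 1*(6)*conj(-2) + 2*(6)*conj(0) + 2*(0)*conj(0) + 2*(0)*conj(0)]
      = (1/8)[(12) + (-12) + (0) + (0) + (0)] = 0/8 = 0
Dimension check: dim(rho) = sum (mult * dim) = 3*1 + 3*1 + 0*1 + 0*1 + 0*2 = 6 = chi_rho(e) = 6.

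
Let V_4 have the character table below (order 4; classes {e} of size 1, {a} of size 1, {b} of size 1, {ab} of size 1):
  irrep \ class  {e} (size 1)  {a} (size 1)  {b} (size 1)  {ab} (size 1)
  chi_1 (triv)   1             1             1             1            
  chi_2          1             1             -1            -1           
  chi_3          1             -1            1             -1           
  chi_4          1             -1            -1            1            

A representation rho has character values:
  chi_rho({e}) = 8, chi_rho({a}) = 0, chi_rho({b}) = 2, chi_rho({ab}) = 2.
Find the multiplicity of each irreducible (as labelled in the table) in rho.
Multiplicities: chi_1: 3, chi_2: 1, chi_3: 2, chi_4: 2.

Why: Use <chi_rho, chi> = (1/|G|) sum_C |C| * chi_rho(C) * conj(chi(C)) with |G| = 4 for each irreducible chi in the table:
  <chi_rho, chi_1> = (1/4)[1*(8)*conj(1) + 1*(0)*conj(1) + 1*(2)*conj(1) + 1*(2)*conj(1)]
      = (1/4)[(8) + (0) + (2) + (2)] = 12/4 = 3
  <chi_rho, chi_2> = (1/4)[1*(8)*conj(1) + 1*(0)*conj(1) + 1*(2)*conj(-1) + 1*(2)*conj(-1)]
      = (1/4)[(8) + (0) + (-2) + (-2)] = 4/4 = 1
  <chi_rho, chi_3> = (1/4)[1*(8)*conj(1) + 1*(0)*conj(-1) + 1*(2)*conj(1) + 1*(2)*conj(-1)]
      = (1/4)[(8) + (0) + (2) + (-2)] = 8/4 = 2
  <chi_rho, chi_4> = (1/4)[1*(8)*conj(1) + 1*(0)*conj(-1) + 1*(2)*conj(-1) + 1*(2)*conj(1)]
      = (1/4)[(8) + (0) + (-2) + (2)] = 8/4 = 2
Dimension check: dim(rho) = sum (mult * dim) = 3*1 + 1*1 + 2*1 + 2*1 = 8 = chi_rho(e) = 8.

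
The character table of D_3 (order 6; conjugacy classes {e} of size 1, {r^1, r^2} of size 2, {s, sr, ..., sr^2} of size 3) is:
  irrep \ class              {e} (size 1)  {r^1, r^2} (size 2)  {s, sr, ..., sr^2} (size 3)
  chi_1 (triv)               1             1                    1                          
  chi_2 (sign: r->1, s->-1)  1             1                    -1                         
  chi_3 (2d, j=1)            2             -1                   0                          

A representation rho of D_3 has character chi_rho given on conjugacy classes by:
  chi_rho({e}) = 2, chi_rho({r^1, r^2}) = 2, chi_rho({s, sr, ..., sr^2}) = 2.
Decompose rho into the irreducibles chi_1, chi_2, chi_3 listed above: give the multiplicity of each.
Multiplicities: chi_1: 2, chi_2: 0, chi_3: 0.

Working: Use <chi_rho, chi> = (1/|G|) sum_C |C| * chi_rho(C) * conj(chi(C)) with |G| = 6 for each irreducible chi in the table:
  <chi_rho, chi_1> = (1/6)[1*(2)*conj(1) + 2*(2)*conj(1) + 3*(2)*conj(1)]
      = (1/6)[(2) + (4) + (6)] = 12/6 = 2
  <chi_rho, chi_2> = (1/6)[1*(2)*conj(1) + 2*(2)*conj(1) + 3*(2)*conj(-1)]
      = (1/6)[(2) + (4) + (-6)] = 0/6 = 0
  <chi_rho, chi_3> = (1/6)[1*(2)*conj(2) + 2*(2)*conj(-1) + 3*(2)*conj(0)]
      = (1/6)[(4) + (-4) + (0)] = 0/6 = 0
Dimension check: dim(rho) = sum (mult * dim) = 2*1 + 0*1 + 0*2 = 2 = chi_rho(e) = 2.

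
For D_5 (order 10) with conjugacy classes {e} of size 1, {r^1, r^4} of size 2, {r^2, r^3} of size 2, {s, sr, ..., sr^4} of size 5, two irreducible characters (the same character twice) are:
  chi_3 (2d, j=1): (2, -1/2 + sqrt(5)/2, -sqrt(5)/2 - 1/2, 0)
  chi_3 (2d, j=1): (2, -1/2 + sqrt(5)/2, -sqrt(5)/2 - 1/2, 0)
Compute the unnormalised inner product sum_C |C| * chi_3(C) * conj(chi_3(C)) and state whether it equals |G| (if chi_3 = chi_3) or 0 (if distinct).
Sum = 10 = |G| = 10; so <chi_3, chi_3> = 1 (norm-1 confirms irreducibility).

Justification: Compute term by term over conjugacy classes (|C| * chi_3(C) * conj(chi_3(C))):
  1*(2)*conj(2) + 2*(-1/2 + sqrt(5)/2)*conj(-1/2 + sqrt(5)/2) + 2*(-sqrt(5)/2 - 1/2)*conj(-sqrt(5)/2 - 1/2) + 5*(0)*conj(0)
  = (4) + (3 - sqrt(5)) + (sqrt(5) + 3) + (0)
  = 10.
Dividing by |G| = 10 gives 10/10 = 1, matching the row-orthogonality relation <chi_3, chi_3> = [chi_3 = chi_3].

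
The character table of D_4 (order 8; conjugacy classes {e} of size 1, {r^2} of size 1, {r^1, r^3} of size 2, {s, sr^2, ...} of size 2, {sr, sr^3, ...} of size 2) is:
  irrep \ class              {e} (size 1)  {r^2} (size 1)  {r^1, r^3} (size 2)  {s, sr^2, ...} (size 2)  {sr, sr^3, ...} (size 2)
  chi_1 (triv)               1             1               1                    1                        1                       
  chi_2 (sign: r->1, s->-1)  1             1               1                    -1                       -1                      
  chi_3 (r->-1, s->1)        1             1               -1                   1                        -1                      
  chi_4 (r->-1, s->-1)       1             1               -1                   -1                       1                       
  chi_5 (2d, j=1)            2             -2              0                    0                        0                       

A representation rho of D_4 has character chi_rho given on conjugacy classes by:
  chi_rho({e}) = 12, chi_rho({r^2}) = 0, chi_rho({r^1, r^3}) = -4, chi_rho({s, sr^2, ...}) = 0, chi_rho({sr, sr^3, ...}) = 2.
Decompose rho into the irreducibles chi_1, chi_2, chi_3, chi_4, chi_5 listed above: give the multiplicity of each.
Multiplicities: chi_1: 1, chi_2: 0, chi_3: 2, chi_4: 3, chi_5: 3.

Explanation: Use <chi_rho, chi> = (1/|G|) sum_C |C| * chi_rho(C) * conj(chi(C)) with |G| = 8 for each irreducible chi in the table:
  <chi_rho, chi_1> = (1/8)[1*(12)*conj(1) + 1*(0)*conj(1) + 2*(-4)*conj(1) + 2*(0)*conj(1) + 2*(2)*conj(1)]
      = (1/8)[(12) + (0) + (-8) + (0) + (4)] = 8/8 = 1
  <chi_rho, chi_2> = (1/8)[1*(12)*conj(1) + 1*(0)*conj(1) + 2*(-4)*conj(1) + 2*(0)*conj(-1) + 2*(2)*conj(-1)]
      = (1/8)[(12) + (0) + (-8) + (0) + (-4)] = 0/8 = 0
  <chi_rho, chi_3> = (1/8)[1*(12)*conj(1) + 1*(0)*conj(1) + 2*(-4)*conj(-1) + 2*(0)*conj(1) + 2*(2)*conj(-1)]
      = (1/8)[(12) + (0) + (8) + (0) + (-4)] = 16/8 = 2
  <chi_rho, chi_4> = (1/8)[1*(12)*conj(1) + 1*(0)*conj(1) + 2*(-4)*conj(-1) + 2*(0)*conj(-1) + 2*(2)*conj(1)]
      = (1/8)[(12) + (0) + (8) + (0) + (4)] = 24/8 = 3
  <chi_rho, chi_5> = (1/8)[1*(12)*conj(2) + 1*(0)*conj(-2) + 2*(-4)*conj(0) + 2*(0)*conj(0) + 2*(2)*conj(0)]
      = (1/8)[(24) + (0) + (0) + (0) + (0)] = 24/8 = 3
Dimension check: dim(rho) = sum (mult * dim) = 1*1 + 0*1 + 2*1 + 3*1 + 3*2 = 12 = chi_rho(e) = 12.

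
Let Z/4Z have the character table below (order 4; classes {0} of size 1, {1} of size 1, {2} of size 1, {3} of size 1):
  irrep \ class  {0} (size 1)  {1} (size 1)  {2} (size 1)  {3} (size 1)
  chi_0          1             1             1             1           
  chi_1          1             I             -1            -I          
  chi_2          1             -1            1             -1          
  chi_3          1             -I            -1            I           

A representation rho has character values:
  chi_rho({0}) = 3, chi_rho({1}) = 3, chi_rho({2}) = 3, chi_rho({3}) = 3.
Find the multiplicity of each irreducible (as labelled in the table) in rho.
Multiplicities: chi_0: 3, chi_1: 0, chi_2: 0, chi_3: 0.

Derivation: Use <chi_rho, chi> = (1/|G|) sum_C |C| * chi_rho(C) * conj(chi(C)) with |G| = 4 for each irreducible chi in the table:
  <chi_rho, chi_0> = (1/4)[1*(3)*conj(1) + 1*(3)*conj(1) + 1*(3)*conj(1) + 1*(3)*conj(1)]
      = (1/4)[(3) + (3) + (3) + (3)] = 12/4 = 3
  <chi_rho, chi_1> = (1/4)[1*(3)*conj(1) + 1*(3)*conj(I) + 1*(3)*conj(-1) + 1*(3)*conj(-I)]
      = (1/4)[(3) + (-3*I) + (-3) + (3*I)] = 0/4 = 0
  <chi_rho, chi_2> = (1/4)[1*(3)*conj(1) + 1*(3)*conj(-1) + 1*(3)*conj(1) + 1*(3)*conj(-1)]
      = (1/4)[(3) + (-3) + (3) + (-3)] = 0/4 = 0
  <chi_rho, chi_3> = (1/4)[1*(3)*conj(1) + 1*(3)*conj(-I) + 1*(3)*conj(-1) + 1*(3)*conj(I)]
      = (1/4)[(3) + (3*I) + (-3) + (-3*I)] = 0/4 = 0
(Exp terms are combined using exp(i*s)*conj(exp(i*t)) = exp(i*(s-t)), and sums of them are collapsed using the identity that for every m > 1 the m distinct m-th roots of unity sum to 0, e.g. 1 + exp(2*I*pi/3) + exp(-2*I*pi/3) = 0.)
Dimension check: dim(rho) = sum (mult * dim) = 3*1 + 0*1 + 0*1 + 0*1 = 3 = chi_rho(e) = 3.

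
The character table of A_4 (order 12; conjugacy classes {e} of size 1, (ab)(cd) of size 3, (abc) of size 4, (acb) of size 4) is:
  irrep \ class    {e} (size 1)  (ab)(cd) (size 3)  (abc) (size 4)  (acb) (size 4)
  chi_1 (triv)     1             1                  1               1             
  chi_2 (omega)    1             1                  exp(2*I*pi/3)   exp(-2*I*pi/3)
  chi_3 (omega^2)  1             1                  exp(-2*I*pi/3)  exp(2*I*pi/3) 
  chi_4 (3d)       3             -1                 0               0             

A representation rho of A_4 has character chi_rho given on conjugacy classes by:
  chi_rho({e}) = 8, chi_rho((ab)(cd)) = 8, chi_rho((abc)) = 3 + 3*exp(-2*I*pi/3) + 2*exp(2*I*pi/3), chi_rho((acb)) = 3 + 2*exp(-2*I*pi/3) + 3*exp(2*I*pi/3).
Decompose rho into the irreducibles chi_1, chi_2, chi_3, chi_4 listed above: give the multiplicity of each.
Multiplicities: chi_1: 3, chi_2: 2, chi_3: 3, chi_4: 0.

Working: Use <chi_rho, chi> = (1/|G|) sum_C |C| * chi_rho(C) * conj(chi(C)) with |G| = 12 for each irreducible chi in the table:
  <chi_rho, chi_1> = (1/12)[1*(8)*conj(1) + 3*(8)*conj(1) + 4*(3 + 3*exp(-2*I*pi/3) + 2*exp(2*I*pi/3))*conj(1) + 4*(3 + 2*exp(-2*I*pi/3) + 3*exp(2*I*pi/3))*conj(1)]
      = (1/12)[(8) + (24) + (12 + 12*exp(-2*I*pi/3) + 8*exp(2*I*pi/3)) + (12 + 8*exp(-2*I*pi/3) + 12*exp(2*I*pi/3))] = 36/12 = 3
  <chi_rho, chi_2> = (1/12)[1*(8)*conj(1) + 3*(8)*conj(1) + 4*(3 + 3*exp(-2*I*pi/3) + 2*exp(2*I*pi/3))*conj(exp(2*I*pi/3)) + 4*(3 + 2*exp(-2*I*pi/3) + 3*exp(2*I*pi/3))*conj(exp(-2*I*pi/3))]
      = (1/12)[(8) + (24) + (-4) + (-4)] = 24/12 = 2
  <chi_rho, chi_3> = (1/12)[1*(8)*conj(1) + 3*(8)*conj(1) + 4*(3 + 3*exp(-2*I*pi/3) + 2*exp(2*I*pi/3))*conj(exp(-2*I*pi/3)) + 4*(3 + 2*exp(-2*I*pi/3) + 3*exp(2*I*pi/3))*conj(exp(2*I*pi/3))]
      = (1/12)[(8) + (24) + (12 + 8*exp(-2*I*pi/3) + 12*exp(2*I*pi/3)) + (12 + 12*exp(-2*I*pi/3) + 8*exp(2*I*pi/3))] = 36/12 = 3
  <chi_rho, chi_4> = (1/12)[1*(8)*conj(3) + 3*(8)*conj(-1) + 4*(3 + 3*exp(-2*I*pi/3) + 2*exp(2*I*pi/3))*conj(0) + 4*(3 + 2*exp(-2*I*pi/3) + 3*exp(2*I*pi/3))*conj(0)]
      = (1/12)[(24) + (-24) + (0) + (0)] = 0/12 = 0
(Exp terms are combined using exp(i*s)*conj(exp(i*t)) = exp(i*(s-t)), and sums of them are collapsed using the identity that for every m > 1 the m distinct m-th roots of unity sum to 0, e.g. 1 + exp(2*I*pi/3) + exp(-2*I*pi/3) = 0.)
Dimension check: dim(rho) = sum (mult * dim) = 3*1 + 2*1 + 3*1 + 0*3 = 8 = chi_rho(e) = 8.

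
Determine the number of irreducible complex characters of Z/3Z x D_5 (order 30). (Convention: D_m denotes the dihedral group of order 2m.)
12

Details: The number of irreducible complex representations of a finite group equals its number of conjugacy classes. For a direct product, #classes(G x H) = #classes(G) * #classes(H). Z/3Z has 3 classes (abelian), D_5 has 4 classes, so 3 * 4 = 12, so Z/3Z x D_5 (order 30) has exactly 12 irreducible complex representations.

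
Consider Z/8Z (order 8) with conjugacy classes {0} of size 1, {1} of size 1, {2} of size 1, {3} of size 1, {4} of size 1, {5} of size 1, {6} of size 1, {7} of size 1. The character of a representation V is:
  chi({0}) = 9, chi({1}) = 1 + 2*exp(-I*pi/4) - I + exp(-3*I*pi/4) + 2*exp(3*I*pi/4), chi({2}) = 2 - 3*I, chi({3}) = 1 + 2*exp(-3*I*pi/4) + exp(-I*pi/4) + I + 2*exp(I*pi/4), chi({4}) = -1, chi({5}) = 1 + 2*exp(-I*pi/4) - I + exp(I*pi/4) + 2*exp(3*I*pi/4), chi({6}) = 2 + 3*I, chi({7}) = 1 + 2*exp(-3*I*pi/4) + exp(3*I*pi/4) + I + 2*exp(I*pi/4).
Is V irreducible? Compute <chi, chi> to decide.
Not irreducible (reducible): <chi, chi> = 15 > 1.

<chi, chi> = (1/|G|) sum_C |C| * |chi(C)|^2 = (1/8)[1*|9|^2 + 1*|1 + 2*exp(-I*pi/4) - I + exp(-3*I*pi/4) + 2*exp(3*I*pi/4)|^2 + 1*|2 - 3*I|^2 + 1*|1 + 2*exp(-3*I*pi/4) + exp(-I*pi/4) + I + 2*exp(I*pi/4)|^2 + 1*|-1|^2 + 1*|1 + 2*exp(-I*pi/4) - I + exp(I*pi/4) + 2*exp(3*I*pi/4)|^2 + 1*|2 + 3*I|^2 + 1*|1 + 2*exp(-3*I*pi/4) + exp(3*I*pi/4) + I + 2*exp(I*pi/4)|^2]
  = (1/8)[(81) + (3) + (13) + (3) + (1) + (3) + (13) + (3)] = 120/8 = 15.
(Exp terms are combined using exp(i*s)*conj(exp(i*t)) = exp(i*(s-t)), and sums of them are collapsed using the identity that for every m > 1 the m distinct m-th roots of unity sum to 0, e.g. 1 + exp(2*I*pi/3) + exp(-2*I*pi/3) = 0.)
A character is irreducible iff <chi, chi> = 1, so this representation is reducible.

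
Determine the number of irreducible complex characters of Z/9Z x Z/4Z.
36

The number of irreducible complex representations of a finite group equals its number of conjugacy classes. Z/9Z x Z/4Z is abelian of order 36, so every element is its own conjugacy class: 36 classes, so Z/9Z x Z/4Z (order 36) has exactly 36 irreducible complex representations.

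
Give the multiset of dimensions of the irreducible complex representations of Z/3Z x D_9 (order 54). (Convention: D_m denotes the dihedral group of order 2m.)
Dimensions: 1, 1, 1, 1, 1, 1, 2, 2, 2, 2, 2, 2, 2, 2, 2, 2, 2, 2

Reasoning: There are 18 irreducibles (= number of conjugacy classes). Their dimensions d_i satisfy sum d_i^2 = |G| = 54: 1 + 1 + 1 + 1 + 1 + 1 + 4 + 4 + 4 + 4 + 4 + 4 + 4 + 4 + 4 + 4 + 4 + 4 = 54. (For the product with Z/3Z: each of the 3 1-dim characters of Z/3Z tensors with each irrep of D_9, giving 3 copies of each D_9-dimension.)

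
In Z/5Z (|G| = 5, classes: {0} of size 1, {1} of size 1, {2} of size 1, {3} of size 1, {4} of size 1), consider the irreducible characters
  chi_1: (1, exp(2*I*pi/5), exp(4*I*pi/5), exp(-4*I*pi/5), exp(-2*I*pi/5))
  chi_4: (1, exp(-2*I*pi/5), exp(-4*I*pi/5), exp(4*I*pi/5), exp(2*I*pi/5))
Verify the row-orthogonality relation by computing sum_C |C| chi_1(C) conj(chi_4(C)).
Sum = 0; so <chi_1, chi_4> = 0 (distinct irreducibles are orthogonal).

Argument: Compute term by term over conjugacy classes (|C| * chi_1(C) * conj(chi_4(C))):
  1*(1)*conj(1) + 1*(exp(2*I*pi/5))*conj(exp(-2*I*pi/5)) + 1*(exp(4*I*pi/5))*conj(exp(-4*I*pi/5)) + 1*(exp(-4*I*pi/5))*conj(exp(4*I*pi/5)) + 1*(exp(-2*I*pi/5))*conj(exp(2*I*pi/5))
  = (1) + (exp(4*I*pi/5)) + (exp(-2*I*pi/5)) + (exp(2*I*pi/5)) + (exp(-4*I*pi/5))
  = 0.
(Exp terms are combined using exp(i*s)*conj(exp(i*t)) = exp(i*(s-t)), and sums of them are collapsed using the identity that for every m > 1 the m distinct m-th roots of unity sum to 0, e.g. 1 + exp(2*I*pi/3) + exp(-2*I*pi/3) = 0.)
Dividing by |G| = 5 gives 0/5 = 0, matching the row-orthogonality relation <chi_1, chi_4> = [chi_1 = chi_4].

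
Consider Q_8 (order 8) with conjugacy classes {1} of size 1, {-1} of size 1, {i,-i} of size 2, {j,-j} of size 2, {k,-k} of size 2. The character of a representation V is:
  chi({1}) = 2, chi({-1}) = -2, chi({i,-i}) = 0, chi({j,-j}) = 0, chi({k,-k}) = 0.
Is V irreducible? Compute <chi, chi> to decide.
Irreducible: <chi, chi> = 1.

Reasoning: <chi, chi> = (1/|G|) sum_C |C| * |chi(C)|^2 = (1/8)[1*|2|^2 + 1*|-2|^2 + 2*|0|^2 + 2*|0|^2 + 2*|0|^2]
  = (1/8)[(4) + (4) + (0) + (0) + (0)] = 8/8 = 1.
A character is irreducible iff <chi, chi> = 1, so this representation is irreducible.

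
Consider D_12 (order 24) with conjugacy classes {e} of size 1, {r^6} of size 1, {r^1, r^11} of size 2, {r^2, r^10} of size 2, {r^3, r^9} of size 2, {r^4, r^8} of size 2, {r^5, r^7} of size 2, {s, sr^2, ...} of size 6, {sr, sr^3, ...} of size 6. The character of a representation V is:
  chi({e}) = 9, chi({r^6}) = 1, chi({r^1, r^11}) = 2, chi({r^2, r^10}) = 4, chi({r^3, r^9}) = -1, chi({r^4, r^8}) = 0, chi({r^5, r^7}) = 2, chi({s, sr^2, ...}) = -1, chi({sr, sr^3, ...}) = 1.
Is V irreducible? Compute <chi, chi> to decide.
Not irreducible (reducible): <chi, chi> = 6 > 1.

Solution. <chi, chi> = (1/|G|) sum_C |C| * |chi(C)|^2 = (1/24)[1*|9|^2 + 1*|1|^2 + 2*|2|^2 + 2*|4|^2 + 2*|-1|^2 + 2*|0|^2 + 2*|2|^2 + 6*|-1|^2 + 6*|1|^2]
  = (1/24)[(81) + (1) + (8) + (32) + (2) + (0) + (8) + (6) + (6)] = 144/24 = 6.
A character is irreducible iff <chi, chi> = 1, so this representation is reducible.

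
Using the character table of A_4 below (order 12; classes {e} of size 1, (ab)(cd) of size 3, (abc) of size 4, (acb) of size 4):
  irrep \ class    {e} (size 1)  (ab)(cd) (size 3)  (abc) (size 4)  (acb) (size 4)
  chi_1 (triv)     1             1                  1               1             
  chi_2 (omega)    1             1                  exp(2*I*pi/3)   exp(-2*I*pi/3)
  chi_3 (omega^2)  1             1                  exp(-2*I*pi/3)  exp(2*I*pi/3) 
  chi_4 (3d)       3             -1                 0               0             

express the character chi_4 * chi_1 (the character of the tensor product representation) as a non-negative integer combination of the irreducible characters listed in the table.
chi_4 tensor chi_1 = chi_4 (all other irreducibles have multiplicity 0).

Working: The character of a tensor product is the pointwise product (chi_4 * chi_1)(C) = chi_4(C) * chi_1(C):
  {e}: (3)*(1), (ab)(cd): (-1)*(1), (abc): (0)*(1), (acb): (0)*(1)
so (chi_4 * chi_1) takes values
  {e} -> 3, (ab)(cd) -> -1, (abc) -> 0, (acb) -> 0.
Now take the inner product of this character with each irreducible chi from the table, <chi_4*chi_1, chi> = (1/12) sum_C |C| (chi_4*chi_1)(C) conj(chi(C)):
  <chi_4*chi_1, chi_1> = (1/12)[1*(3)*conj(1) + 3*(-1)*conj(1) + 4*(0)*conj(1) + 4*(0)*conj(1)]
      = (1/12)[(3) + (-3) + (0) + (0)] = 0/12 = 0
  <chi_4*chi_1, chi_2> = (1/12)[1*(3)*conj(1) + 3*(-1)*conj(1) + 4*(0)*conj(exp(2*I*pi/3)) + 4*(0)*conj(exp(-2*I*pi/3))]
      = (1/12)[(3) + (-3) + (0) + (0)] = 0/12 = 0
  <chi_4*chi_1, chi_3> = (1/12)[1*(3)*conj(1) + 3*(-1)*conj(1) + 4*(0)*conj(exp(-2*I*pi/3)) + 4*(0)*conj(exp(2*I*pi/3))]
      = (1/12)[(3) + (-3) + (0) + (0)] = 0/12 = 0
  <chi_4*chi_1, chi_4> = (1/12)[1*(3)*conj(3) + 3*(-1)*conj(-1) + 4*(0)*conj(0) + 4*(0)*conj(0)]
      = (1/12)[(9) + (3) + (0) + (0)] = 12/12 = 1
(Exp terms are combined using exp(i*s)*conj(exp(i*t)) = exp(i*(s-t)), and sums of them are collapsed using the identity that for every m > 1 the m distinct m-th roots of unity sum to 0, e.g. 1 + exp(2*I*pi/3) + exp(-2*I*pi/3) = 0.)
Hence the multiplicities are chi_4: 1. Dimension check: dim(chi_4)*dim(chi_1) = 3*1 = 3 and sum (mult * dim) = 1*3 = 3.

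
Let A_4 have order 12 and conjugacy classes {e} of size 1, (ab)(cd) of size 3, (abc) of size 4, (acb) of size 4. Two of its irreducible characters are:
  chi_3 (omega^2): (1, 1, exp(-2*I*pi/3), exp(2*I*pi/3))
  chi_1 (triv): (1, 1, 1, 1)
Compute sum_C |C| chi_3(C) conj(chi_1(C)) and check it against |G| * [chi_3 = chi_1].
Sum = 0; so <chi_3, chi_1> = 0 (distinct irreducibles are orthogonal).

Compute term by term over conjugacy classes (|C| * chi_3(C) * conj(chi_1(C))):
  1*(1)*conj(1) + 3*(1)*conj(1) + 4*(exp(-2*I*pi/3))*conj(1) + 4*(exp(2*I*pi/3))*conj(1)
  = (1) + (3) + (4*exp(-2*I*pi/3)) + (4*exp(2*I*pi/3))
  = 0.
(Exp terms are combined using exp(i*s)*conj(exp(i*t)) = exp(i*(s-t)), and sums of them are collapsed using the identity that for every m > 1 the m distinct m-th roots of unity sum to 0, e.g. 1 + exp(2*I*pi/3) + exp(-2*I*pi/3) = 0.)
Dividing by |G| = 12 gives 0/12 = 0, matching the row-orthogonality relation <chi_3, chi_1> = [chi_3 = chi_1].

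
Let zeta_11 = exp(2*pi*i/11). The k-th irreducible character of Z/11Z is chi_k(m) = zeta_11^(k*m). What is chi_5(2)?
chi_5(2) = zeta_11^10 = exp(-2*I*pi/11)

Details: chi_5(2) = zeta_11^(5*2) = zeta_11^10. Since zeta_11^11 = 1, this equals zeta_11^10 = exp(2*pi*i*10/11) = exp(-2*I*pi/11).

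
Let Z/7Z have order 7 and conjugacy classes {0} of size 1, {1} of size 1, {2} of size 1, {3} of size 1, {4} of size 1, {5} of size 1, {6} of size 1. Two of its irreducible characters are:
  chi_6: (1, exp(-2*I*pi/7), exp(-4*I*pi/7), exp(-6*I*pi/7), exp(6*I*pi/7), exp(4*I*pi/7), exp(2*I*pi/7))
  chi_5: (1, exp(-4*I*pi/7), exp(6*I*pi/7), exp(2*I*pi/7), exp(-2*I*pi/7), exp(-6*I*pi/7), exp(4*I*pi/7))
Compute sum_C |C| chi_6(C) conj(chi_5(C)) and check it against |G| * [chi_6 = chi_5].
Sum = 0; so <chi_6, chi_5> = 0 (distinct irreducibles are orthogonal).

Solution. Compute term by term over conjugacy classes (|C| * chi_6(C) * conj(chi_5(C))):
  1*(1)*conj(1) + 1*(exp(-2*I*pi/7))*conj(exp(-4*I*pi/7)) + 1*(exp(-4*I*pi/7))*conj(exp(6*I*pi/7)) + 1*(exp(-6*I*pi/7))*conj(exp(2*I*pi/7)) + 1*(exp(6*I*pi/7))*conj(exp(-2*I*pi/7)) + 1*(exp(4*I*pi/7))*conj(exp(-6*I*pi/7)) + 1*(exp(2*I*pi/7))*conj(exp(4*I*pi/7))
  = (1) + (exp(2*I*pi/7)) + (exp(4*I*pi/7)) + (exp(6*I*pi/7)) + (exp(-6*I*pi/7)) + (exp(-4*I*pi/7)) + (exp(-2*I*pi/7))
  = 0.
(Exp terms are combined using exp(i*s)*conj(exp(i*t)) = exp(i*(s-t)), and sums of them are collapsed using the identity that for every m > 1 the m distinct m-th roots of unity sum to 0, e.g. 1 + exp(2*I*pi/3) + exp(-2*I*pi/3) = 0.)
Dividing by |G| = 7 gives 0/7 = 0, matching the row-orthogonality relation <chi_6, chi_5> = [chi_6 = chi_5].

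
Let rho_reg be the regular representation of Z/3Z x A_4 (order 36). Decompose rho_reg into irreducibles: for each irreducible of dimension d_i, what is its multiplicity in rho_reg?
Each irreducible V_i of dimension d_i appears with multiplicity d_i, i.e. rho_reg = (direct sum over all irreducibles V_i) d_i V_i. The irreducible dimensions for Z/3Z x A_4 are 1, 1, 1, 1, 1, 1, 1, 1, 1, 3, 3, 3: 9 irreducibles of dimension 1, each with multiplicity 1; 3 irreducibles of dimension 3, each with multiplicity 3. Total dimension 9*1*1 + 3*3*3 = 36 = |G|.

Argument: General theorem: in the regular representation of a finite group G, each irreducible appears with multiplicity equal to its dimension. Check: dim(rho_reg) = sum d_i^2 = 1 + 1 + 1 + 1 + 1 + 1 + 1 + 1 + 1 + 9 + 9 + 9 = 36 = |G|.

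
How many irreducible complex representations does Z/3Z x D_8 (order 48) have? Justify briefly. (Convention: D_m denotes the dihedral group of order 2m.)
21

Working: The number of irreducible complex representations of a finite group equals its number of conjugacy classes. For a direct product, #classes(G x H) = #classes(G) * #classes(H). Z/3Z has 3 classes (abelian), D_8 has 7 classes, so 3 * 7 = 21, so Z/3Z x D_8 (order 48) has exactly 21 irreducible complex representations.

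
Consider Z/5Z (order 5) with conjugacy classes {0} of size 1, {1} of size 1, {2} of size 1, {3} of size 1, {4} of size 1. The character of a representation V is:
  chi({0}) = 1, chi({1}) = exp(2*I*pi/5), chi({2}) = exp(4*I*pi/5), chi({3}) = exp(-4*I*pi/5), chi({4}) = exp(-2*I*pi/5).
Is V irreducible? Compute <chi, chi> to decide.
Irreducible: <chi, chi> = 1.

Derivation: <chi, chi> = (1/|G|) sum_C |C| * |chi(C)|^2 = (1/5)[1*|1|^2 + 1*|exp(2*I*pi/5)|^2 + 1*|exp(4*I*pi/5)|^2 + 1*|exp(-4*I*pi/5)|^2 + 1*|exp(-2*I*pi/5)|^2]
  = (1/5)[(1) + (1) + (1) + (1) + (1)] = 5/5 = 1.
(Exp terms are combined using exp(i*s)*conj(exp(i*t)) = exp(i*(s-t)), and sums of them are collapsed using the identity that for every m > 1 the m distinct m-th roots of unity sum to 0, e.g. 1 + exp(2*I*pi/3) + exp(-2*I*pi/3) = 0.)
A character is irreducible iff <chi, chi> = 1, so this representation is irreducible.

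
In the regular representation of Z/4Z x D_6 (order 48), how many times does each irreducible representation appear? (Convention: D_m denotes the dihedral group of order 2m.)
Each irreducible V_i of dimension d_i appears with multiplicity d_i, i.e. rho_reg = (direct sum over all irreducibles V_i) d_i V_i. The irreducible dimensions for Z/4Z x D_6 are 1, 1, 1, 1, 1, 1, 1, 1, 1, 1, 1, 1, 1, 1, 1, 1, 2, 2, 2, 2, 2, 2, 2, 2: 16 irreducibles of dimension 1, each with multiplicity 1; 8 irreducibles of dimension 2, each with multiplicity 2. Total dimension 16*1*1 + 8*2*2 = 48 = |G|.

Argument: General theorem: in the regular representation of a finite group G, each irreducible appears with multiplicity equal to its dimension. Check: dim(rho_reg) = sum d_i^2 = 1 + 1 + 1 + 1 + 1 + 1 + 1 + 1 + 1 + 1 + 1 + 1 + 1 + 1 + 1 + 1 + 4 + 4 + 4 + 4 + 4 + 4 + 4 + 4 = 48 = |G|.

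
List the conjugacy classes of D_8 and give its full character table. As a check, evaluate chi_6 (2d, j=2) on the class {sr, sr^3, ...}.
Conjugacy classes: {e} of size 1, {r^4} of size 1, {r^1, r^7} of size 2, {r^2, r^6} of size 2, {r^3, r^5} of size 2, {s, sr^2, ...} of size 4, {sr, sr^3, ...} of size 4.
Character table:
  irrep \ class              {e} (size 1)  {r^4} (size 1)  {r^1, r^7} (size 2)  {r^2, r^6} (size 2)  {r^3, r^5} (size 2)  {s, sr^2, ...} (size 4)  {sr, sr^3, ...} (size 4)
  chi_1 (triv)               1             1               1                    1                    1                    1                        1                       
  chi_2 (sign: r->1, s->-1)  1             1               1                    1                    1                    -1                       -1                      
  chi_3 (r->-1, s->1)        1             1               -1                   1                    -1                   1                        -1                      
  chi_4 (r->-1, s->-1)       1             1               -1                   1                    -1                   -1                       1                       
  chi_5 (2d, j=1)            2             -2              sqrt(2)              0                    -sqrt(2)             0                        0                       
  chi_6 (2d, j=2)            2             2               0                    -2                   0                    0                        0                       
  chi_7 (2d, j=3)            2             -2              -sqrt(2)             0                    sqrt(2)              0                        0                       

Spot check: chi_6 (2d, j=2) on {sr, sr^3, ...} = 0.

Argument: D_8 has order 2*8 = 16 with 7 conjugacy classes, hence 7 irreducibles. Sum of squared dims 1 + 1 + 1 + 1 + 4 + 4 + 4 = 16 = |G|. Linear characters come from the abelianisation; the 2-dimensional irreps have character r^k -> 2*cos(2*pi*j*k/8), reflections -> 0.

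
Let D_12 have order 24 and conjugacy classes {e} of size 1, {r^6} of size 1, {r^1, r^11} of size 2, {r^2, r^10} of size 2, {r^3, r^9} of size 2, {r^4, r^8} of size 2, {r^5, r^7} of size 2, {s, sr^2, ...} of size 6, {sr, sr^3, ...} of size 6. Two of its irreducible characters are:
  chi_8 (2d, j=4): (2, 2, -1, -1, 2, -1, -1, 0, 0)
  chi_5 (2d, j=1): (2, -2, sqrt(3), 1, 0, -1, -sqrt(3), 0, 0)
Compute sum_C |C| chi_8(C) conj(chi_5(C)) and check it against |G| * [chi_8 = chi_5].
Sum = 0; so <chi_8, chi_5> = 0 (distinct irreducibles are orthogonal).

Derivation: Compute term by term over conjugacy classes (|C| * chi_8(C) * conj(chi_5(C))):
  1*(2)*conj(2) + 1*(2)*conj(-2) + 2*(-1)*conj(sqrt(3)) + 2*(-1)*conj(1) + 2*(2)*conj(0) + 2*(-1)*conj(-1) + 2*(-1)*conj(-sqrt(3)) + 6*(0)*conj(0) + 6*(0)*conj(0)
  = (4) + (-4) + (-2*sqrt(3)) + (-2) + (0) + (2) + (2*sqrt(3)) + (0) + (0)
  = 0.
Dividing by |G| = 24 gives 0/24 = 0, matching the row-orthogonality relation <chi_8, chi_5> = [chi_8 = chi_5].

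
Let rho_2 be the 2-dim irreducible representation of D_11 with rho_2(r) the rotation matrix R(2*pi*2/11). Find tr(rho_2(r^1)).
chi_{rho_2}(r^1) = 2*cos(2*pi*2*1/11) = 2*cos(4*pi/11)

Details: rho_2(r^1) is rotation by angle 2*pi*2*1/11, whose trace is 2*cos(2*pi*2*1/11) = 2*cos(4*pi/11).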